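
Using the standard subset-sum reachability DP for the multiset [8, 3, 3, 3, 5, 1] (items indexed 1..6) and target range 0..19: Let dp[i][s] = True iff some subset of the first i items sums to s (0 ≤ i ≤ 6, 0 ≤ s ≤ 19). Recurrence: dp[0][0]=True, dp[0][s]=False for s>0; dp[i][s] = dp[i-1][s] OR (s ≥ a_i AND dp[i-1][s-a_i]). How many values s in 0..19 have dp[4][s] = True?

8

i\s   0   1   2   3   4   5   6   7   8   9  10  11  12  13  14  15  16  17  18  19
  0   T   F   F   F   F   F   F   F   F   F   F   F   F   F   F   F   F   F   F   F
  1   T   F   F   F   F   F   F   F   T   F   F   F   F   F   F   F   F   F   F   F
  2   T   F   F   T   F   F   F   F   T   F   F   T   F   F   F   F   F   F   F   F
  3   T   F   F   T   F   F   T   F   T   F   F   T   F   F   T   F   F   F   F   F
  4   T   F   F   T   F   F   T   F   T   T   F   T   F   F   T   F   F   T   F   F
  5   T   F   F   T   F   T   T   F   T   T   F   T   F   T   T   F   T   T   F   T
  6   T   T   F   T   T   T   T   T   T   T   T   T   T   T   T   T   T   T   T   T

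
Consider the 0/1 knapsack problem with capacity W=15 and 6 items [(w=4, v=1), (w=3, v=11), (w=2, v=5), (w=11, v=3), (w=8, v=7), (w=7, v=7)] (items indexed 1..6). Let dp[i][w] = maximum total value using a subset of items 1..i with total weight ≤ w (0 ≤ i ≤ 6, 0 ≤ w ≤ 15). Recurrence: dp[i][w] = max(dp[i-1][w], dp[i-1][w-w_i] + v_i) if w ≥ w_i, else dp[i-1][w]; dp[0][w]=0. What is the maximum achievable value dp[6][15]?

23

i\w   0   1   2   3   4   5   6   7   8   9  10  11  12  13  14  15
  0   0   0   0   0   0   0   0   0   0   0   0   0   0   0   0   0
  1   0   0   0   0   1   1   1   1   1   1   1   1   1   1   1   1
  2   0   0   0  11  11  11  11  12  12  12  12  12  12  12  12  12
  3   0   0   5  11  11  16  16  16  16  17  17  17  17  17  17  17
  4   0   0   5  11  11  16  16  16  16  17  17  17  17  17  17  17
  5   0   0   5  11  11  16  16  16  16  17  17  18  18  23  23  23
  6   0   0   5  11  11  16  16  16  16  17  18  18  23  23  23  23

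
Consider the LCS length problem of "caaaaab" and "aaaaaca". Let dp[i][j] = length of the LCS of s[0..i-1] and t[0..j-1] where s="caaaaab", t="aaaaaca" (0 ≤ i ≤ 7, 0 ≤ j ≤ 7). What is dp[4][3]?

3

   ''  a  a  a  a  a  c  a
''  0  0  0  0  0  0  0  0
 c  0  0  0  0  0  0  1  1
 a  0  1  1  1  1  1  1  2
 a  0  1  2  2  2  2  2  2
 a  0  1  2  3  3  3  3  3
 a  0  1  2  3  4  4  4  4
 a  0  1  2  3  4  5  5  5
 b  0  1  2  3  4  5  5  5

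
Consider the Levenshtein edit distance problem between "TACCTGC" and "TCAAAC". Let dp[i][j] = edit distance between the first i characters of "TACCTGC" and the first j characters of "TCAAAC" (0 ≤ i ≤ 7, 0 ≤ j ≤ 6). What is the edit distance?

   ''  T  C  A  A  A  C
''  0  1  2  3  4  5  6
 T  1  0  1  2  3  4  5
 A  2  1  1  1  2  3  4
 C  3  2  1  2  2  3  3
 C  4  3  2  2  3  3  3
 T  5  4  3  3  3  4  4
 G  6  5  4  4  4  4  5
 C  7  6  5  5  5  5  4

4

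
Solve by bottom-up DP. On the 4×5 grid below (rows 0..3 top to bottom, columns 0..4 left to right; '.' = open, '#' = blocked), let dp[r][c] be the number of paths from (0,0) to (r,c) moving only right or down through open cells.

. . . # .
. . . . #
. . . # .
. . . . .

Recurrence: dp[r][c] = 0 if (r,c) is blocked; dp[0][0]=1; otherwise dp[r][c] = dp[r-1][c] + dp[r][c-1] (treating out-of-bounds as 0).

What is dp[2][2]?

r\c   0   1   2   3   4
  0   1   1   1   0   0
  1   1   2   3   3   0
  2   1   3   6   0   0
  3   1   4  10  10  10

6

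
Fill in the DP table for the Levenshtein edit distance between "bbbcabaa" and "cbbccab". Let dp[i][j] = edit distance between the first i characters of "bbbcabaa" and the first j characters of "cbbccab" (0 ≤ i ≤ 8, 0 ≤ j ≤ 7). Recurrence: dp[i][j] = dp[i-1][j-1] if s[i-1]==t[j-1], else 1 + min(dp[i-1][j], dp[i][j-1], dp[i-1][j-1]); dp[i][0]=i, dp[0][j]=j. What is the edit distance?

4

   ''  c  b  b  c  c  a  b
''  0  1  2  3  4  5  6  7
 b  1  1  1  2  3  4  5  6
 b  2  2  1  1  2  3  4  5
 b  3  3  2  1  2  3  4  4
 c  4  3  3  2  1  2  3  4
 a  5  4  4  3  2  2  2  3
 b  6  5  4  4  3  3  3  2
 a  7  6  5  5  4  4  3  3
 a  8  7  6  6  5  5  4  4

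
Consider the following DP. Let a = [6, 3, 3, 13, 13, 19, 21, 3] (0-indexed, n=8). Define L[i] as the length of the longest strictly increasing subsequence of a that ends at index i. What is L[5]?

3

   i    0    1    2    3    4    5    6    7
a[i]    6    3    3   13   13   19   21    3
L[i]    1    1    1    2    2    3    4    1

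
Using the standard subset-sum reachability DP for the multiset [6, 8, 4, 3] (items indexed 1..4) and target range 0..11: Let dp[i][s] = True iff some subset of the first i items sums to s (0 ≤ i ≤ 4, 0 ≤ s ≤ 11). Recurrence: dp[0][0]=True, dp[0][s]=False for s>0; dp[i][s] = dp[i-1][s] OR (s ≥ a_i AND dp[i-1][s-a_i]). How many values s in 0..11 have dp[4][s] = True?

9

i\s   0   1   2   3   4   5   6   7   8   9  10  11
  0   T   F   F   F   F   F   F   F   F   F   F   F
  1   T   F   F   F   F   F   T   F   F   F   F   F
  2   T   F   F   F   F   F   T   F   T   F   F   F
  3   T   F   F   F   T   F   T   F   T   F   T   F
  4   T   F   F   T   T   F   T   T   T   T   T   T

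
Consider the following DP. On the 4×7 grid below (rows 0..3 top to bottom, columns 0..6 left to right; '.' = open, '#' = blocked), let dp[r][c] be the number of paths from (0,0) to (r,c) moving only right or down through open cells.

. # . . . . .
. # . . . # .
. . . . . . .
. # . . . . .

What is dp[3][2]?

r\c   0   1   2   3   4   5   6
  0   1   0   0   0   0   0   0
  1   1   0   0   0   0   0   0
  2   1   1   1   1   1   1   1
  3   1   0   1   2   3   4   5

1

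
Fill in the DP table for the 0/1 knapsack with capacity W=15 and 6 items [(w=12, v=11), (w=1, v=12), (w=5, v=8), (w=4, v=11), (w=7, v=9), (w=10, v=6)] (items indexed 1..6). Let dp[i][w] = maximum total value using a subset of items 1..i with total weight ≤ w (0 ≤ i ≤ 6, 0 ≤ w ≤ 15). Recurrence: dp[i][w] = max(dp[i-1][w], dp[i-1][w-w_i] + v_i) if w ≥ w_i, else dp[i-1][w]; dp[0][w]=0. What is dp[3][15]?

23

i\w   0   1   2   3   4   5   6   7   8   9  10  11  12  13  14  15
  0   0   0   0   0   0   0   0   0   0   0   0   0   0   0   0   0
  1   0   0   0   0   0   0   0   0   0   0   0   0  11  11  11  11
  2   0  12  12  12  12  12  12  12  12  12  12  12  12  23  23  23
  3   0  12  12  12  12  12  20  20  20  20  20  20  20  23  23  23
  4   0  12  12  12  12  23  23  23  23  23  31  31  31  31  31  31
  5   0  12  12  12  12  23  23  23  23  23  31  31  32  32  32  32
  6   0  12  12  12  12  23  23  23  23  23  31  31  32  32  32  32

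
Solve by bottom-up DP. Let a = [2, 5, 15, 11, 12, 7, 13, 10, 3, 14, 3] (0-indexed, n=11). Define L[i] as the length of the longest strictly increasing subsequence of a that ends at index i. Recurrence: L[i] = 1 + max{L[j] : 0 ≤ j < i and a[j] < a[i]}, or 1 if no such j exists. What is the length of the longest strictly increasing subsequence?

6

   i    0    1    2    3    4    5    6    7    8    9   10
a[i]    2    5   15   11   12    7   13   10    3   14    3
L[i]    1    2    3    3    4    3    5    4    2    6    2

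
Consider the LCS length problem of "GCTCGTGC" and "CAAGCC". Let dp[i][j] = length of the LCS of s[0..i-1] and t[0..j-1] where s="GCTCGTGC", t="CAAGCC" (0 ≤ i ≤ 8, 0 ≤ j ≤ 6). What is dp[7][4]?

2

   ''  C  A  A  G  C  C
''  0  0  0  0  0  0  0
 G  0  0  0  0  1  1  1
 C  0  1  1  1  1  2  2
 T  0  1  1  1  1  2  2
 C  0  1  1  1  1  2  3
 G  0  1  1  1  2  2  3
 T  0  1  1  1  2  2  3
 G  0  1  1  1  2  2  3
 C  0  1  1  1  2  3  3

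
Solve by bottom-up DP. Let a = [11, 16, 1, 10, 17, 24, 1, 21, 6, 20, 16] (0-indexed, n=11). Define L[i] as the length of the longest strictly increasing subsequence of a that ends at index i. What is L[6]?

   i    0    1    2    3    4    5    6    7    8    9   10
a[i]   11   16    1   10   17   24    1   21    6   20   16
L[i]    1    2    1    2    3    4    1    4    2    4    3

1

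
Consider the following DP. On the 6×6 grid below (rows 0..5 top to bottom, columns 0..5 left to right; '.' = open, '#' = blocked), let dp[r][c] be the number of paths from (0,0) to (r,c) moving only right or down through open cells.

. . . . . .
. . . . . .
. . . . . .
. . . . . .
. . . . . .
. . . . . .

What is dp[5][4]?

r\c   0   1   2   3   4   5
  0   1   1   1   1   1   1
  1   1   2   3   4   5   6
  2   1   3   6  10  15  21
  3   1   4  10  20  35  56
  4   1   5  15  35  70 126
  5   1   6  21  56 126 252

126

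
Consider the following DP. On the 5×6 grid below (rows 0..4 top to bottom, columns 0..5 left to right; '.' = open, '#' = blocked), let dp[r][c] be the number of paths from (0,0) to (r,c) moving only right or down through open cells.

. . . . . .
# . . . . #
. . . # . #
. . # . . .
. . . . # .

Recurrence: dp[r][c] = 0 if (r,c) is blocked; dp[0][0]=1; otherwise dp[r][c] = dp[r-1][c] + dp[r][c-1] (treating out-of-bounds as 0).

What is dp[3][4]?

4

r\c   0   1   2   3   4   5
  0   1   1   1   1   1   1
  1   0   1   2   3   4   0
  2   0   1   3   0   4   0
  3   0   1   0   0   4   4
  4   0   1   1   1   0   4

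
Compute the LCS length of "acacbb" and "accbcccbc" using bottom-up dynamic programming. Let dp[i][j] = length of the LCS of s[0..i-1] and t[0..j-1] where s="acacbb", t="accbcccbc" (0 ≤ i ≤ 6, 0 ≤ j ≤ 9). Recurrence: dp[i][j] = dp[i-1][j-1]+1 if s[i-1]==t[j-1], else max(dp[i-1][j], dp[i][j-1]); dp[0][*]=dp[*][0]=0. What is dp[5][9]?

4

   ''  a  c  c  b  c  c  c  b  c
''  0  0  0  0  0  0  0  0  0  0
 a  0  1  1  1  1  1  1  1  1  1
 c  0  1  2  2  2  2  2  2  2  2
 a  0  1  2  2  2  2  2  2  2  2
 c  0  1  2  3  3  3  3  3  3  3
 b  0  1  2  3  4  4  4  4  4  4
 b  0  1  2  3  4  4  4  4  5  5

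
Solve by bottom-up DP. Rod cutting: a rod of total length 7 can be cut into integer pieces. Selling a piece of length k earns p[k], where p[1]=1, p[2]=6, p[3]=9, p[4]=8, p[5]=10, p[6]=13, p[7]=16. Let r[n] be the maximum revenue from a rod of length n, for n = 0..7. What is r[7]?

   n    0    1    2    3    4    5    6    7
r[n]    0    1    6    9   12   15   18   21

21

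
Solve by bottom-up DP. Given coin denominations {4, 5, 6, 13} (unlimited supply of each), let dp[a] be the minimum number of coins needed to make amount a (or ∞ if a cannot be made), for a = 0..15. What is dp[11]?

 a  0  1  2  3  4  5  6  7  8  9 10 11 12 13 14 15
dp  0  -  -  -  1  1  1  -  2  2  2  2  2  1  3  3
(- denotes ∞ / unreachable)

2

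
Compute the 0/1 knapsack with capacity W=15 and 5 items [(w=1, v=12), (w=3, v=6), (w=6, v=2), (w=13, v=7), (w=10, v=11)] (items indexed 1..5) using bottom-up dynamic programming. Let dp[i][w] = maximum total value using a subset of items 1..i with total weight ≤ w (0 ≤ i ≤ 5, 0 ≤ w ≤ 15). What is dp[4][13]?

i\w   0   1   2   3   4   5   6   7   8   9  10  11  12  13  14  15
  0   0   0   0   0   0   0   0   0   0   0   0   0   0   0   0   0
  1   0  12  12  12  12  12  12  12  12  12  12  12  12  12  12  12
  2   0  12  12  12  18  18  18  18  18  18  18  18  18  18  18  18
  3   0  12  12  12  18  18  18  18  18  18  20  20  20  20  20  20
  4   0  12  12  12  18  18  18  18  18  18  20  20  20  20  20  20
  5   0  12  12  12  18  18  18  18  18  18  20  23  23  23  29  29

20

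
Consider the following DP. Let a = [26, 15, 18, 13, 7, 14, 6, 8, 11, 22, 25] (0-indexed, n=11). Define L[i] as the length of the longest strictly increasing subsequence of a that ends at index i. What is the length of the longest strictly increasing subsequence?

   i    0    1    2    3    4    5    6    7    8    9   10
a[i]   26   15   18   13    7   14    6    8   11   22   25
L[i]    1    1    2    1    1    2    1    2    3    4    5

5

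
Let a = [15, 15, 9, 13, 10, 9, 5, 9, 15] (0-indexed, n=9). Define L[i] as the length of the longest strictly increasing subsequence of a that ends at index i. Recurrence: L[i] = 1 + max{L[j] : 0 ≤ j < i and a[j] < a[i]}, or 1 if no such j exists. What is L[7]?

2

   i    0    1    2    3    4    5    6    7    8
a[i]   15   15    9   13   10    9    5    9   15
L[i]    1    1    1    2    2    1    1    2    3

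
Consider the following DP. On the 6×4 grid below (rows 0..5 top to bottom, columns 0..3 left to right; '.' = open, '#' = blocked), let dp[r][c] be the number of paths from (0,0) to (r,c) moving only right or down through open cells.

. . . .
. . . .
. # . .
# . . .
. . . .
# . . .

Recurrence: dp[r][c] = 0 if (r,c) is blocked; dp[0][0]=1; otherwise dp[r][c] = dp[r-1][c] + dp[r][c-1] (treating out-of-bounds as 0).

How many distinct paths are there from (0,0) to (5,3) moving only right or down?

r\c   0   1   2   3
  0   1   1   1   1
  1   1   2   3   4
  2   1   0   3   7
  3   0   0   3  10
  4   0   0   3  13
  5   0   0   3  16

16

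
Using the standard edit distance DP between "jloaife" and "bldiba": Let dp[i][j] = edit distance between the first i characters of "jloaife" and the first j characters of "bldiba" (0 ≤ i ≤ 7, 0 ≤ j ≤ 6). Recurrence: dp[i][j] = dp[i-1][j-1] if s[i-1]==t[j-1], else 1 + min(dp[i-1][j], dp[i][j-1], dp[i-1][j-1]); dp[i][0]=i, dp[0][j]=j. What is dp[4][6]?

   ''  b  l  d  i  b  a
''  0  1  2  3  4  5  6
 j  1  1  2  3  4  5  6
 l  2  2  1  2  3  4  5
 o  3  3  2  2  3  4  5
 a  4  4  3  3  3  4  4
 i  5  5  4  4  3  4  5
 f  6  6  5  5  4  4  5
 e  7  7  6  6  5  5  5

4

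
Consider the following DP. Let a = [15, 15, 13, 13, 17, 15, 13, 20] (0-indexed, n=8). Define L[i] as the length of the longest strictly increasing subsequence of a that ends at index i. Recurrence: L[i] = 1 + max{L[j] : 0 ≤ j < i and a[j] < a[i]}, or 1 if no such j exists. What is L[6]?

1

   i    0    1    2    3    4    5    6    7
a[i]   15   15   13   13   17   15   13   20
L[i]    1    1    1    1    2    2    1    3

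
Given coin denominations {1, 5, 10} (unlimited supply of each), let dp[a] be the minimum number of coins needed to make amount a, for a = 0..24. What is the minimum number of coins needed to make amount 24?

6

 a  0  1  2  3  4  5  6  7  8  9 10 11 12 13 14 15 16 17 18 19 20 21 22 23 24
dp  0  1  2  3  4  1  2  3  4  5  1  2  3  4  5  2  3  4  5  6  2  3  4  5  6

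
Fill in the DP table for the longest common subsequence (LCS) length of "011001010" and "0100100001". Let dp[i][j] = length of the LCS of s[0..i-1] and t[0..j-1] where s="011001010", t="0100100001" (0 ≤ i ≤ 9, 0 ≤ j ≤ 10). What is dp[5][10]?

   ''  0  1  0  0  1  0  0  0  0  1
''  0  0  0  0  0  0  0  0  0  0  0
 0  0  1  1  1  1  1  1  1  1  1  1
 1  0  1  2  2  2  2  2  2  2  2  2
 1  0  1  2  2  2  3  3  3  3  3  3
 0  0  1  2  3  3  3  4  4  4  4  4
 0  0  1  2  3  4  4  4  5  5  5  5
 1  0  1  2  3  4  5  5  5  5  5  6
 0  0  1  2  3  4  5  6  6  6  6  6
 1  0  1  2  3  4  5  6  6  6  6  7
 0  0  1  2  3  4  5  6  7  7  7  7

5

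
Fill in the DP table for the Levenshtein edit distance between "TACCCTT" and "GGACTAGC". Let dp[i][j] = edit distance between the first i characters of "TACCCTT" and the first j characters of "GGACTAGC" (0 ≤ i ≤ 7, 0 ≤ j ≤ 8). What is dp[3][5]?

   ''  G  G  A  C  T  A  G  C
''  0  1  2  3  4  5  6  7  8
 T  1  1  2  3  4  4  5  6  7
 A  2  2  2  2  3  4  4  5  6
 C  3  3  3  3  2  3  4  5  5
 C  4  4  4  4  3  3  4  5  5
 C  5  5  5  5  4  4  4  5  5
 T  6  6  6  6  5  4  5  5  6
 T  7  7  7  7  6  5  5  6  6

3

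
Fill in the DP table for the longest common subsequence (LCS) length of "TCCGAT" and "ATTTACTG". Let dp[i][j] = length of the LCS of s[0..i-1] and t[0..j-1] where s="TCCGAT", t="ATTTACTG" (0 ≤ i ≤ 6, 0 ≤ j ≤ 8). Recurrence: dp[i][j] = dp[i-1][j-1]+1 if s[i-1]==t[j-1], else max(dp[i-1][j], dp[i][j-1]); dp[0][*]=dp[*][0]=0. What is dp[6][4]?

   ''  A  T  T  T  A  C  T  G
''  0  0  0  0  0  0  0  0  0
 T  0  0  1  1  1  1  1  1  1
 C  0  0  1  1  1  1  2  2  2
 C  0  0  1  1  1  1  2  2  2
 G  0  0  1  1  1  1  2  2  3
 A  0  1  1  1  1  2  2  2  3
 T  0  1  2  2  2  2  2  3  3

2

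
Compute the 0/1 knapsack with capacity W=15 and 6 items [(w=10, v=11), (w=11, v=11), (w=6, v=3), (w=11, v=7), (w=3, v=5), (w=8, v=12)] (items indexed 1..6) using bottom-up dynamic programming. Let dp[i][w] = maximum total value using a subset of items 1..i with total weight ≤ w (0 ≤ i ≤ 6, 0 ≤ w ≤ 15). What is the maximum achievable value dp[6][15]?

i\w   0   1   2   3   4   5   6   7   8   9  10  11  12  13  14  15
  0   0   0   0   0   0   0   0   0   0   0   0   0   0   0   0   0
  1   0   0   0   0   0   0   0   0   0   0  11  11  11  11  11  11
  2   0   0   0   0   0   0   0   0   0   0  11  11  11  11  11  11
  3   0   0   0   0   0   0   3   3   3   3  11  11  11  11  11  11
  4   0   0   0   0   0   0   3   3   3   3  11  11  11  11  11  11
  5   0   0   0   5   5   5   5   5   5   8  11  11  11  16  16  16
  6   0   0   0   5   5   5   5   5  12  12  12  17  17  17  17  17

17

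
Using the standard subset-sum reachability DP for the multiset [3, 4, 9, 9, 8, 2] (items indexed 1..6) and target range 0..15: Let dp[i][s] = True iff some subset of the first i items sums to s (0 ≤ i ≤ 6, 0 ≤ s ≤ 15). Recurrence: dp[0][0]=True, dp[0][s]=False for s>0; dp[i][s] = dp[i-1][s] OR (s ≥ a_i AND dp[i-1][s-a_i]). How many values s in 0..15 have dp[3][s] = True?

7

i\s   0   1   2   3   4   5   6   7   8   9  10  11  12  13  14  15
  0   T   F   F   F   F   F   F   F   F   F   F   F   F   F   F   F
  1   T   F   F   T   F   F   F   F   F   F   F   F   F   F   F   F
  2   T   F   F   T   T   F   F   T   F   F   F   F   F   F   F   F
  3   T   F   F   T   T   F   F   T   F   T   F   F   T   T   F   F
  4   T   F   F   T   T   F   F   T   F   T   F   F   T   T   F   F
  5   T   F   F   T   T   F   F   T   T   T   F   T   T   T   F   T
  6   T   F   T   T   T   T   T   T   T   T   T   T   T   T   T   T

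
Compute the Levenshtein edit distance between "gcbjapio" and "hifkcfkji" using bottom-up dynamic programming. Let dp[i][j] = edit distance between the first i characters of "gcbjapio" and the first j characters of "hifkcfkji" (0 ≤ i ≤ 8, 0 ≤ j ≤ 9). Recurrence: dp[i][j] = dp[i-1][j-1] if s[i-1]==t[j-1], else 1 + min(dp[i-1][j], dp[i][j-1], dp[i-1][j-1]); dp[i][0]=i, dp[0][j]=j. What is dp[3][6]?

   ''  h  i  f  k  c  f  k  j  i
''  0  1  2  3  4  5  6  7  8  9
 g  1  1  2  3  4  5  6  7  8  9
 c  2  2  2  3  4  4  5  6  7  8
 b  3  3  3  3  4  5  5  6  7  8
 j  4  4  4  4  4  5  6  6  6  7
 a  5  5  5  5  5  5  6  7  7  7
 p  6  6  6  6  6  6  6  7  8  8
 i  7  7  6  7  7  7  7  7  8  8
 o  8  8  7  7  8  8  8  8  8  9

5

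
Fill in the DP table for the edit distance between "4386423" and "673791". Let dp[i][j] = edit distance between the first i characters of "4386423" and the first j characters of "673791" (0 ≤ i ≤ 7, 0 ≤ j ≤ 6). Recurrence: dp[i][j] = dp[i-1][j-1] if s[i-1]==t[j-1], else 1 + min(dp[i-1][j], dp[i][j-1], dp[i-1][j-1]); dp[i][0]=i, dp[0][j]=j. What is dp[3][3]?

   ''  6  7  3  7  9  1
''  0  1  2  3  4  5  6
 4  1  1  2  3  4  5  6
 3  2  2  2  2  3  4  5
 8  3  3  3  3  3  4  5
 6  4  3  4  4  4  4  5
 4  5  4  4  5  5  5  5
 2  6  5  5  5  6  6  6
 3  7  6  6  5  6  7  7

3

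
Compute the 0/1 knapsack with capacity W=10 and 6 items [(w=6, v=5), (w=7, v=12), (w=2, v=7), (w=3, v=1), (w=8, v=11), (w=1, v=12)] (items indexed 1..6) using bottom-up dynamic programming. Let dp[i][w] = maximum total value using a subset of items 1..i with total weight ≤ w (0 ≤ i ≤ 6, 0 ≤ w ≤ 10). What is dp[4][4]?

i\w   0   1   2   3   4   5   6   7   8   9  10
  0   0   0   0   0   0   0   0   0   0   0   0
  1   0   0   0   0   0   0   5   5   5   5   5
  2   0   0   0   0   0   0   5  12  12  12  12
  3   0   0   7   7   7   7   7  12  12  19  19
  4   0   0   7   7   7   8   8  12  12  19  19
  5   0   0   7   7   7   8   8  12  12  19  19
  6   0  12  12  19  19  19  20  20  24  24  31

7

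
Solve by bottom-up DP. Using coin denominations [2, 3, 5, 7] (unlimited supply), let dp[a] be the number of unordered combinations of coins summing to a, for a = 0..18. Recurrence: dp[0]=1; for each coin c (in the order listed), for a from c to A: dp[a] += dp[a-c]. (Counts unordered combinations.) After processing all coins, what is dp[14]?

after  coin     0     1     2     3     4     5     6     7     8     9    10    11    12    13    14    15    16    17    18
          2     1     0     1     0     1     0     1     0     1     0     1     0     1     0     1     0     1     0     1
          3     1     0     1     1     1     1     2     1     2     2     2     2     3     2     3     3     3     3     4
          5     1     0     1     1     1     2     2     2     3     3     4     4     5     5     6     7     7     8     9
          7     1     0     1     1     1     2     2     3     3     4     5     5     7     7     9    10    11    13    14

9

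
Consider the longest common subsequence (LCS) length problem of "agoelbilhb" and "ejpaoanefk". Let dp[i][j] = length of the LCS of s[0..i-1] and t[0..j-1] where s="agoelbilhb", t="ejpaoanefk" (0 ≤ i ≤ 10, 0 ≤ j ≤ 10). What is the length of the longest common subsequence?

3

   ''  e  j  p  a  o  a  n  e  f  k
''  0  0  0  0  0  0  0  0  0  0  0
 a  0  0  0  0  1  1  1  1  1  1  1
 g  0  0  0  0  1  1  1  1  1  1  1
 o  0  0  0  0  1  2  2  2  2  2  2
 e  0  1  1  1  1  2  2  2  3  3  3
 l  0  1  1  1  1  2  2  2  3  3  3
 b  0  1  1  1  1  2  2  2  3  3  3
 i  0  1  1  1  1  2  2  2  3  3  3
 l  0  1  1  1  1  2  2  2  3  3  3
 h  0  1  1  1  1  2  2  2  3  3  3
 b  0  1  1  1  1  2  2  2  3  3  3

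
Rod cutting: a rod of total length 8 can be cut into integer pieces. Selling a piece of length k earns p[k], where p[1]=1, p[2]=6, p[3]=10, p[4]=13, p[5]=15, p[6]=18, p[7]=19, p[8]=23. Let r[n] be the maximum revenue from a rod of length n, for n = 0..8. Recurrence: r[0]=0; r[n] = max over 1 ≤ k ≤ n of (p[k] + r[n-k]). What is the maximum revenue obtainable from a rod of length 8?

26

   n    0    1    2    3    4    5    6    7    8
r[n]    0    1    6   10   13   16   20   23   26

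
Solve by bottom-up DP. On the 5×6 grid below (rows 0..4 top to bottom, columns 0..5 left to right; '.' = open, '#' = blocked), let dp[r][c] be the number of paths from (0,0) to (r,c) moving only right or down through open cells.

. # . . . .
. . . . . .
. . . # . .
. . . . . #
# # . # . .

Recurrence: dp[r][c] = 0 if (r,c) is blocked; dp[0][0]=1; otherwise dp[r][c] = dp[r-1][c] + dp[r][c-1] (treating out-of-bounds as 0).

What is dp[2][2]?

r\c   0   1   2   3   4   5
  0   1   0   0   0   0   0
  1   1   1   1   1   1   1
  2   1   2   3   0   1   2
  3   1   3   6   6   7   0
  4   0   0   6   0   7   7

3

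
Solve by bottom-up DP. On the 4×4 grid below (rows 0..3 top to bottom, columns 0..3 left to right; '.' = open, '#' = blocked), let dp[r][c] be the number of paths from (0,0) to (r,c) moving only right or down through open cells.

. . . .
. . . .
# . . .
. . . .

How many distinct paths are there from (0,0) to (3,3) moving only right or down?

r\c   0   1   2   3
  0   1   1   1   1
  1   1   2   3   4
  2   0   2   5   9
  3   0   2   7  16

16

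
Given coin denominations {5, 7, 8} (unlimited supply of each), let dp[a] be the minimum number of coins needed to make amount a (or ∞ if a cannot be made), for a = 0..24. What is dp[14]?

2

 a  0  1  2  3  4  5  6  7  8  9 10 11 12 13 14 15 16 17 18 19 20 21 22 23 24
dp  0  -  -  -  -  1  -  1  1  -  2  -  2  2  2  2  2  3  3  3  3  3  3  3  3
(- denotes ∞ / unreachable)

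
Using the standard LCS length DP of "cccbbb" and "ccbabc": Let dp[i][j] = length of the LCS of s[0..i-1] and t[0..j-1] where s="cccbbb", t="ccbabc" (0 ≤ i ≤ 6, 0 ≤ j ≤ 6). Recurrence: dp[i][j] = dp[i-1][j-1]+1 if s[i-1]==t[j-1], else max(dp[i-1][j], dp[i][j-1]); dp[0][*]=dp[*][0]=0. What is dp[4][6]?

3

   ''  c  c  b  a  b  c
''  0  0  0  0  0  0  0
 c  0  1  1  1  1  1  1
 c  0  1  2  2  2  2  2
 c  0  1  2  2  2  2  3
 b  0  1  2  3  3  3  3
 b  0  1  2  3  3  4  4
 b  0  1  2  3  3  4  4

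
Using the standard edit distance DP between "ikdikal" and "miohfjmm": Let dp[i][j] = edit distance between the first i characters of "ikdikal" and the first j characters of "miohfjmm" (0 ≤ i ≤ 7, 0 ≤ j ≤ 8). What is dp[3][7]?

   ''  m  i  o  h  f  j  m  m
''  0  1  2  3  4  5  6  7  8
 i  1  1  1  2  3  4  5  6  7
 k  2  2  2  2  3  4  5  6  7
 d  3  3  3  3  3  4  5  6  7
 i  4  4  3  4  4  4  5  6  7
 k  5  5  4  4  5  5  5  6  7
 a  6  6  5  5  5  6  6  6  7
 l  7  7  6  6  6  6  7  7  7

6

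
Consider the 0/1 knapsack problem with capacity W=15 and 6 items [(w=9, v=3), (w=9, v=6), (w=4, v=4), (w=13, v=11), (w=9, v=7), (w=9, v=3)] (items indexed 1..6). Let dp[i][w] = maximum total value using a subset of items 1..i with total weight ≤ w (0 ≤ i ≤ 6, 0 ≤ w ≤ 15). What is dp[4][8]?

4

i\w   0   1   2   3   4   5   6   7   8   9  10  11  12  13  14  15
  0   0   0   0   0   0   0   0   0   0   0   0   0   0   0   0   0
  1   0   0   0   0   0   0   0   0   0   3   3   3   3   3   3   3
  2   0   0   0   0   0   0   0   0   0   6   6   6   6   6   6   6
  3   0   0   0   0   4   4   4   4   4   6   6   6   6  10  10  10
  4   0   0   0   0   4   4   4   4   4   6   6   6   6  11  11  11
  5   0   0   0   0   4   4   4   4   4   7   7   7   7  11  11  11
  6   0   0   0   0   4   4   4   4   4   7   7   7   7  11  11  11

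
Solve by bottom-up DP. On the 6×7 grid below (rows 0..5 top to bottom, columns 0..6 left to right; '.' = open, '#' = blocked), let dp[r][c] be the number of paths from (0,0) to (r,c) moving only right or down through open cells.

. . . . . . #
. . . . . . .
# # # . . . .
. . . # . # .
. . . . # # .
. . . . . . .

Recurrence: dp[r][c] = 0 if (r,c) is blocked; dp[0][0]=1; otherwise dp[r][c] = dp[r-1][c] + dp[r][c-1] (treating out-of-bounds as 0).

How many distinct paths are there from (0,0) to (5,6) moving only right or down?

21

r\c   0   1   2   3   4   5   6
  0   1   1   1   1   1   1   0
  1   1   2   3   4   5   6   6
  2   0   0   0   4   9  15  21
  3   0   0   0   0   9   0  21
  4   0   0   0   0   0   0  21
  5   0   0   0   0   0   0  21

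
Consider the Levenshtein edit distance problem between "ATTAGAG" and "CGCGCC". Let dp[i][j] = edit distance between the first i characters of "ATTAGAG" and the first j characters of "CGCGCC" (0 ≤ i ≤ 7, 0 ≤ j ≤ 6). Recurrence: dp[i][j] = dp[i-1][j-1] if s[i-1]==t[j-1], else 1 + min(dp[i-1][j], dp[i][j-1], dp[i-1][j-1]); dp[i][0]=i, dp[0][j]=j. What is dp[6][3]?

5

   ''  C  G  C  G  C  C
''  0  1  2  3  4  5  6
 A  1  1  2  3  4  5  6
 T  2  2  2  3  4  5  6
 T  3  3  3  3  4  5  6
 A  4  4  4  4  4  5  6
 G  5  5  4  5  4  5  6
 A  6  6  5  5  5  5  6
 G  7  7  6  6  5  6  6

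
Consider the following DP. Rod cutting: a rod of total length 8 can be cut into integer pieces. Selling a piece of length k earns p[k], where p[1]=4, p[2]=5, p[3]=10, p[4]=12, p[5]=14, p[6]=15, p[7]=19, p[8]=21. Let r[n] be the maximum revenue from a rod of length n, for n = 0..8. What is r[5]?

20

   n    0    1    2    3    4    5    6    7    8
r[n]    0    4    8   12   16   20   24   28   32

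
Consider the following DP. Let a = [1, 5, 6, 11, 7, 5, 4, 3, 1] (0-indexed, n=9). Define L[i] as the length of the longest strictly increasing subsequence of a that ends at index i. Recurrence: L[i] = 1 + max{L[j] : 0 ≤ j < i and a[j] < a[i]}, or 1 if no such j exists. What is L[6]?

   i    0    1    2    3    4    5    6    7    8
a[i]    1    5    6   11    7    5    4    3    1
L[i]    1    2    3    4    4    2    2    2    1

2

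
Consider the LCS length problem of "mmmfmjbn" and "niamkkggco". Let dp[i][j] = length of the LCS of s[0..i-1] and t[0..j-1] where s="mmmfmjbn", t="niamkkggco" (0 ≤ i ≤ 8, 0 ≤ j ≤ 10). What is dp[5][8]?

1

   ''  n  i  a  m  k  k  g  g  c  o
''  0  0  0  0  0  0  0  0  0  0  0
 m  0  0  0  0  1  1  1  1  1  1  1
 m  0  0  0  0  1  1  1  1  1  1  1
 m  0  0  0  0  1  1  1  1  1  1  1
 f  0  0  0  0  1  1  1  1  1  1  1
 m  0  0  0  0  1  1  1  1  1  1  1
 j  0  0  0  0  1  1  1  1  1  1  1
 b  0  0  0  0  1  1  1  1  1  1  1
 n  0  1  1  1  1  1  1  1  1  1  1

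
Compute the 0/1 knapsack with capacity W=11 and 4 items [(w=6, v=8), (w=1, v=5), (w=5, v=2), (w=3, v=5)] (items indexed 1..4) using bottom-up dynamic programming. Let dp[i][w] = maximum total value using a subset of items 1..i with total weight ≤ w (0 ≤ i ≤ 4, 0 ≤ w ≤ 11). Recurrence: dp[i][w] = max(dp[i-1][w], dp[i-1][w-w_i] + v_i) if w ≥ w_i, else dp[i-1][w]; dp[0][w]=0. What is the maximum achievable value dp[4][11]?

18

i\w   0   1   2   3   4   5   6   7   8   9  10  11
  0   0   0   0   0   0   0   0   0   0   0   0   0
  1   0   0   0   0   0   0   8   8   8   8   8   8
  2   0   5   5   5   5   5   8  13  13  13  13  13
  3   0   5   5   5   5   5   8  13  13  13  13  13
  4   0   5   5   5  10  10  10  13  13  13  18  18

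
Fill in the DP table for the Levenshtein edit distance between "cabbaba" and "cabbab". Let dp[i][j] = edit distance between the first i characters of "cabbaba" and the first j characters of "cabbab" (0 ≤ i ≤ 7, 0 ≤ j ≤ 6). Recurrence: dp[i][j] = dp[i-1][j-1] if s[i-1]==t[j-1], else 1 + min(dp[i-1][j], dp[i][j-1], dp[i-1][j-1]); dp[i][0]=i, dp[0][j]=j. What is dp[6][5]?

1

   ''  c  a  b  b  a  b
''  0  1  2  3  4  5  6
 c  1  0  1  2  3  4  5
 a  2  1  0  1  2  3  4
 b  3  2  1  0  1  2  3
 b  4  3  2  1  0  1  2
 a  5  4  3  2  1  0  1
 b  6  5  4  3  2  1  0
 a  7  6  5  4  3  2  1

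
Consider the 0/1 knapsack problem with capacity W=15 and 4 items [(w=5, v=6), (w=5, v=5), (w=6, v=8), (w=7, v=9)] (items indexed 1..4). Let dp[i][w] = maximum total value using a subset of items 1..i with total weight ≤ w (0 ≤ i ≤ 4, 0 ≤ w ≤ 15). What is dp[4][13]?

i\w   0   1   2   3   4   5   6   7   8   9  10  11  12  13  14  15
  0   0   0   0   0   0   0   0   0   0   0   0   0   0   0   0   0
  1   0   0   0   0   0   6   6   6   6   6   6   6   6   6   6   6
  2   0   0   0   0   0   6   6   6   6   6  11  11  11  11  11  11
  3   0   0   0   0   0   6   8   8   8   8  11  14  14  14  14  14
  4   0   0   0   0   0   6   8   9   9   9  11  14  15  17  17  17

17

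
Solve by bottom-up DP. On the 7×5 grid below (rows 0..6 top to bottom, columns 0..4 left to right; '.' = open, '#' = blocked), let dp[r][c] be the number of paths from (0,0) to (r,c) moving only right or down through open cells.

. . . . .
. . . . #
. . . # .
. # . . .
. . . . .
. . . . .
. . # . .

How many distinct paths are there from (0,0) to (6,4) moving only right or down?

r\c   0   1   2   3   4
  0   1   1   1   1   1
  1   1   2   3   4   0
  2   1   3   6   0   0
  3   1   0   6   6   6
  4   1   1   7  13  19
  5   1   2   9  22  41
  6   1   3   0  22  63

63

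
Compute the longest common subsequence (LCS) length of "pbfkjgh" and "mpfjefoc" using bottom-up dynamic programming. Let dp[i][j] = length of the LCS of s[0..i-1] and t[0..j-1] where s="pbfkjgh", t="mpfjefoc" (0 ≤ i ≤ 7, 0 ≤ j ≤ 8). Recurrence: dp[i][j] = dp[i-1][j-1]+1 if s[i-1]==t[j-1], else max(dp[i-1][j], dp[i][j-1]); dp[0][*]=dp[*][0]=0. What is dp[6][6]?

   ''  m  p  f  j  e  f  o  c
''  0  0  0  0  0  0  0  0  0
 p  0  0  1  1  1  1  1  1  1
 b  0  0  1  1  1  1  1  1  1
 f  0  0  1  2  2  2  2  2  2
 k  0  0  1  2  2  2  2  2  2
 j  0  0  1  2  3  3  3  3  3
 g  0  0  1  2  3  3  3  3  3
 h  0  0  1  2  3  3  3  3  3

3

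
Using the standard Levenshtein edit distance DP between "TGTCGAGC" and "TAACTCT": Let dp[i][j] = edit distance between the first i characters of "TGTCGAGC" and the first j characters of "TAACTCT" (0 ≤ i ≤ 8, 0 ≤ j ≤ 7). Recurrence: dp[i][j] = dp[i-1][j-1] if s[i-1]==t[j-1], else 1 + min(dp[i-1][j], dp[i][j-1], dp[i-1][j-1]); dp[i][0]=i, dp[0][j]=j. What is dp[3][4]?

3

   ''  T  A  A  C  T  C  T
''  0  1  2  3  4  5  6  7
 T  1  0  1  2  3  4  5  6
 G  2  1  1  2  3  4  5  6
 T  3  2  2  2  3  3  4  5
 C  4  3  3  3  2  3  3  4
 G  5  4  4  4  3  3  4  4
 A  6  5  4  4  4  4  4  5
 G  7  6  5  5  5  5  5  5
 C  8  7  6  6  5  6  5  6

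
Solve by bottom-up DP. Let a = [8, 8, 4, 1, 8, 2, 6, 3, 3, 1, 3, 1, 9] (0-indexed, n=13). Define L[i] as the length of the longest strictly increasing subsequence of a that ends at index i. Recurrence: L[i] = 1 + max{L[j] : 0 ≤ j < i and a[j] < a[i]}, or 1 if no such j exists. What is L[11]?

1

   i    0    1    2    3    4    5    6    7    8    9   10   11   12
a[i]    8    8    4    1    8    2    6    3    3    1    3    1    9
L[i]    1    1    1    1    2    2    3    3    3    1    3    1    4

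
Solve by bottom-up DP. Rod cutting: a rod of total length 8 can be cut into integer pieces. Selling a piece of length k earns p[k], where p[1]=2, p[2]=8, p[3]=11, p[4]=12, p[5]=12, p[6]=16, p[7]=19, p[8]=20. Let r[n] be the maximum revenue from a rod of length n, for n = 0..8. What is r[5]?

   n    0    1    2    3    4    5    6    7    8
r[n]    0    2    8   11   16   19   24   27   32

19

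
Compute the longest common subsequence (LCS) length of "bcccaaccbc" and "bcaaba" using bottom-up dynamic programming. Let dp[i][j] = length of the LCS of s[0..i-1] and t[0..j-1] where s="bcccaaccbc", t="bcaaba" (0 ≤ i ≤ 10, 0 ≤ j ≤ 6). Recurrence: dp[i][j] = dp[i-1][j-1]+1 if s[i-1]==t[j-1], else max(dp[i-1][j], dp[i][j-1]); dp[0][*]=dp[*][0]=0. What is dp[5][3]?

3

   ''  b  c  a  a  b  a
''  0  0  0  0  0  0  0
 b  0  1  1  1  1  1  1
 c  0  1  2  2  2  2  2
 c  0  1  2  2  2  2  2
 c  0  1  2  2  2  2  2
 a  0  1  2  3  3  3  3
 a  0  1  2  3  4  4  4
 c  0  1  2  3  4  4  4
 c  0  1  2  3  4  4  4
 b  0  1  2  3  4  5  5
 c  0  1  2  3  4  5  5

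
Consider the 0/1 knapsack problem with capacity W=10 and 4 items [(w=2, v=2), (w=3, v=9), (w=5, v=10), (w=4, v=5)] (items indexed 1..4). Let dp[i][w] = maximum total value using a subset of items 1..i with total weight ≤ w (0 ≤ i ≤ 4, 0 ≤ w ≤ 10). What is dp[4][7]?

i\w   0   1   2   3   4   5   6   7   8   9  10
  0   0   0   0   0   0   0   0   0   0   0   0
  1   0   0   2   2   2   2   2   2   2   2   2
  2   0   0   2   9   9  11  11  11  11  11  11
  3   0   0   2   9   9  11  11  12  19  19  21
  4   0   0   2   9   9  11  11  14  19  19  21

14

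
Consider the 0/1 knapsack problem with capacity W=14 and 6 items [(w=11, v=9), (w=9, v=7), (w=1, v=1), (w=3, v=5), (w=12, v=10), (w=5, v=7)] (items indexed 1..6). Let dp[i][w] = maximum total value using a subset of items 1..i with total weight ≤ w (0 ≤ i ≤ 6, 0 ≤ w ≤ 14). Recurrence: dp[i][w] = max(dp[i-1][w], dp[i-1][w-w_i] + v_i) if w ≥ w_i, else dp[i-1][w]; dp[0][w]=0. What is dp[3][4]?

i\w   0   1   2   3   4   5   6   7   8   9  10  11  12  13  14
  0   0   0   0   0   0   0   0   0   0   0   0   0   0   0   0
  1   0   0   0   0   0   0   0   0   0   0   0   9   9   9   9
  2   0   0   0   0   0   0   0   0   0   7   7   9   9   9   9
  3   0   1   1   1   1   1   1   1   1   7   8   9  10  10  10
  4   0   1   1   5   6   6   6   6   6   7   8   9  12  13  14
  5   0   1   1   5   6   6   6   6   6   7   8   9  12  13  14
  6   0   1   1   5   6   7   8   8  12  13  13  13  13  13  14

1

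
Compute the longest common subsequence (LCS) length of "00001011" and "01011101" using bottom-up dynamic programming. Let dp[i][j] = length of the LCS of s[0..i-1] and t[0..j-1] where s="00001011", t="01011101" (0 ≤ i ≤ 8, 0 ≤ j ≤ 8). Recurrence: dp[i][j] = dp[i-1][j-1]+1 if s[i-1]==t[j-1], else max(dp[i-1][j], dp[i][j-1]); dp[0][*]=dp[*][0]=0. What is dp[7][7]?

   ''  0  1  0  1  1  1  0  1
''  0  0  0  0  0  0  0  0  0
 0  0  1  1  1  1  1  1  1  1
 0  0  1  1  2  2  2  2  2  2
 0  0  1  1  2  2  2  2  3  3
 0  0  1  1  2  2  2  2  3  3
 1  0  1  2  2  3  3  3  3  4
 0  0  1  2  3  3  3  3  4  4
 1  0  1  2  3  4  4  4  4  5
 1  0  1  2  3  4  5  5  5  5

4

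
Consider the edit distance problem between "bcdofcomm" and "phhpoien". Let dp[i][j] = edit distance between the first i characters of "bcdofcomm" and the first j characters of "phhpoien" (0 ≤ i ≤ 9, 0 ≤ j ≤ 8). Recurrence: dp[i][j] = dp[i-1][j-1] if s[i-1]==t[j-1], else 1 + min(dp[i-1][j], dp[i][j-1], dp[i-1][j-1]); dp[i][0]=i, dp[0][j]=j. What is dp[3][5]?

   ''  p  h  h  p  o  i  e  n
''  0  1  2  3  4  5  6  7  8
 b  1  1  2  3  4  5  6  7  8
 c  2  2  2  3  4  5  6  7  8
 d  3  3  3  3  4  5  6  7  8
 o  4  4  4  4  4  4  5  6  7
 f  5  5  5  5  5  5  5  6  7
 c  6  6  6  6  6  6  6  6  7
 o  7  7  7  7  7  6  7  7  7
 m  8  8  8  8  8  7  7  8  8
 m  9  9  9  9  9  8  8  8  9

5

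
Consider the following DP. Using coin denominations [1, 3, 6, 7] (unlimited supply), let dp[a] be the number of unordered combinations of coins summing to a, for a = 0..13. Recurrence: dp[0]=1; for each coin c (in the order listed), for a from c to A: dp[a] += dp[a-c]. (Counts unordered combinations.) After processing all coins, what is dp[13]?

after  coin     0     1     2     3     4     5     6     7     8     9    10    11    12    13
          1     1     1     1     1     1     1     1     1     1     1     1     1     1     1
          3     1     1     1     2     2     2     3     3     3     4     4     4     5     5
          6     1     1     1     2     2     2     4     4     4     6     6     6     9     9
          7     1     1     1     2     2     2     4     5     5     7     8     8    11    13

13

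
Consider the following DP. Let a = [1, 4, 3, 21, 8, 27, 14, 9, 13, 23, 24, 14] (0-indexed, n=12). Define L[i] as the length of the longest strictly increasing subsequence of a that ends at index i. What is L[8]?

5

   i    0    1    2    3    4    5    6    7    8    9   10   11
a[i]    1    4    3   21    8   27   14    9   13   23   24   14
L[i]    1    2    2    3    3    4    4    4    5    6    7    6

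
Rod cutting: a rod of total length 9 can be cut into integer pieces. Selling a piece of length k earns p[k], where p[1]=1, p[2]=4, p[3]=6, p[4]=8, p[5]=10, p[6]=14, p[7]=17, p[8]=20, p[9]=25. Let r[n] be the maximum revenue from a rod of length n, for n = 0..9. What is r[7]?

   n    0    1    2    3    4    5    6    7    8    9
r[n]    0    1    4    6    8   10   14   17   20   25

17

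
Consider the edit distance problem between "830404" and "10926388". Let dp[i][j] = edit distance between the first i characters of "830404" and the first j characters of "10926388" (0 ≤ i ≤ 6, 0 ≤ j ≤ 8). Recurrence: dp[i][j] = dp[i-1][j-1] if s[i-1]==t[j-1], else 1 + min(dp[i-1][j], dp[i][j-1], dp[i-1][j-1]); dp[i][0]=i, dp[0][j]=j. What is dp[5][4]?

4

   ''  1  0  9  2  6  3  8  8
''  0  1  2  3  4  5  6  7  8
 8  1  1  2  3  4  5  6  6  7
 3  2  2  2  3  4  5  5  6  7
 0  3  3  2  3  4  5  6  6  7
 4  4  4  3  3  4  5  6  7  7
 0  5  5  4  4  4  5  6  7  8
 4  6  6  5  5  5  5  6  7  8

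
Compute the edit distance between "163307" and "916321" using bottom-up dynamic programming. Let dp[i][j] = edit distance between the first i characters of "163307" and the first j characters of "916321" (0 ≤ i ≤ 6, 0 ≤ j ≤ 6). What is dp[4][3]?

   ''  9  1  6  3  2  1
''  0  1  2  3  4  5  6
 1  1  1  1  2  3  4  5
 6  2  2  2  1  2  3  4
 3  3  3  3  2  1  2  3
 3  4  4  4  3  2  2  3
 0  5  5  5  4  3  3  3
 7  6  6  6  5  4  4  4

3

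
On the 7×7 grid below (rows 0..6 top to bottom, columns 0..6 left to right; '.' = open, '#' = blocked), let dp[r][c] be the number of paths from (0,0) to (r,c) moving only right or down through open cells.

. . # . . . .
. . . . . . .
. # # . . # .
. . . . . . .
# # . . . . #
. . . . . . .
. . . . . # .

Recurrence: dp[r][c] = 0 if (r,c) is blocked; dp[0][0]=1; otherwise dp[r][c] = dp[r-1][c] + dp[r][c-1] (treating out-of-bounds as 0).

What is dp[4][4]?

r\c   0   1   2   3   4   5   6
  0   1   1   0   0   0   0   0
  1   1   2   2   2   2   2   2
  2   1   0   0   2   4   0   2
  3   1   1   1   3   7   7   9
  4   0   0   1   4  11  18   0
  5   0   0   1   5  16  34  34
  6   0   0   1   6  22   0  34

11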